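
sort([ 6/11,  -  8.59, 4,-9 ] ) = [ - 9, - 8.59,6/11,  4] 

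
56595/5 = 11319 = 11319.00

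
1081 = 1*1081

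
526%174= 4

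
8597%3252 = 2093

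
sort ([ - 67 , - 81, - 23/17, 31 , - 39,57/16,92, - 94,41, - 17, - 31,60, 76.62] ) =[ - 94, - 81, - 67, - 39,-31, - 17,-23/17, 57/16, 31, 41,  60, 76.62,92 ] 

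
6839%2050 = 689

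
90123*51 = 4596273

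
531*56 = 29736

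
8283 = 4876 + 3407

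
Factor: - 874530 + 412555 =-5^2*17^1*1087^1 = -461975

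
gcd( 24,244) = 4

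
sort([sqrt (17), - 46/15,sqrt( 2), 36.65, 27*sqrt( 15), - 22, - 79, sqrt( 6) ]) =[-79, - 22 , - 46/15,sqrt(2) , sqrt(6), sqrt( 17), 36.65,27*sqrt( 15) ] 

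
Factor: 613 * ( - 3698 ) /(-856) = 2^(-2)*43^2*107^( -1)*613^1 = 1133437/428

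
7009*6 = 42054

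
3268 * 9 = 29412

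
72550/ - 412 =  - 36275/206 = - 176.09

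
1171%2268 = 1171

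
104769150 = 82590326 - -22178824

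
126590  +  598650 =725240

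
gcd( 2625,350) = 175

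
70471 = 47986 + 22485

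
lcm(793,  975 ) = 59475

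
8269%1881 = 745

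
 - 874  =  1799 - 2673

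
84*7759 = 651756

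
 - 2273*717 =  - 1629741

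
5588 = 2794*2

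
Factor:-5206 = -2^1 * 19^1*137^1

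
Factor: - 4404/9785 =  - 2^2*3^1* 5^( - 1 )* 19^( - 1)*103^ ( - 1 )*367^1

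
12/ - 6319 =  - 12/6319  =  -0.00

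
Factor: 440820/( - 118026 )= - 310/83 = - 2^1 * 5^1*31^1*83^( - 1 ) 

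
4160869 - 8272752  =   - 4111883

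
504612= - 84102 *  ( - 6 ) 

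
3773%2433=1340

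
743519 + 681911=1425430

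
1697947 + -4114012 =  - 2416065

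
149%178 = 149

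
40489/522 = 40489/522 = 77.57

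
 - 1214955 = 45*(- 26999)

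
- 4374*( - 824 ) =3604176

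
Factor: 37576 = 2^3*7^1*11^1*61^1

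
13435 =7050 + 6385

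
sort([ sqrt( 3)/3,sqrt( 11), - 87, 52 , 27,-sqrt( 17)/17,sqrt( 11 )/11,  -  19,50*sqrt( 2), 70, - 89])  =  [-89, -87, - 19 , - sqrt(17 )/17,sqrt( 11) /11 , sqrt( 3 )/3, sqrt(11) , 27, 52, 70,50*sqrt( 2) ]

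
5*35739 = 178695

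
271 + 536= 807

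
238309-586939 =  - 348630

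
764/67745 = 764/67745 = 0.01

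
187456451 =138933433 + 48523018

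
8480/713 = 8480/713  =  11.89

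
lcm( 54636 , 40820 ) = 3551340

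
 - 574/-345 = 574/345 = 1.66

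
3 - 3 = 0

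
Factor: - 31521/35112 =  - 2^(-3 )*11^( - 1)*79^1 = - 79/88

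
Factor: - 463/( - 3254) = 2^( - 1)*463^1*1627^( - 1 )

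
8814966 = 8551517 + 263449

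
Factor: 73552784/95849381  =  2^4*281^( - 1 )*347^ (  -  1)* 601^1*983^(  -  1 )*7649^1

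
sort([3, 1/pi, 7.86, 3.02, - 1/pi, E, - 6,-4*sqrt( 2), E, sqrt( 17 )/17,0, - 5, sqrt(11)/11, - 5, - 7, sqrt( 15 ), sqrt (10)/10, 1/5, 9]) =[ - 7 , - 6,-4*sqrt(2),  -  5, - 5, - 1/pi,0, 1/5,sqrt (17)/17, sqrt(11 )/11, sqrt(10)/10, 1/pi,E, E, 3, 3.02, sqrt( 15),  7.86, 9] 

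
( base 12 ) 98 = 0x74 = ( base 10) 116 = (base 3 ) 11022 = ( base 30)3Q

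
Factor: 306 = 2^1*3^2 *17^1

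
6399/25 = 255 + 24/25 = 255.96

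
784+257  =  1041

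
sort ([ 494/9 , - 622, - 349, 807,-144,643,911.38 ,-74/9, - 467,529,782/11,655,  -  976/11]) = [ - 622 , - 467, -349  , - 144, - 976/11, -74/9,494/9,782/11,529 , 643,655, 807,911.38 ]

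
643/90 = 643/90 = 7.14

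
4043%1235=338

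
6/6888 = 1/1148 =0.00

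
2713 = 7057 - 4344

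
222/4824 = 37/804 = 0.05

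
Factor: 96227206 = 2^1*43^1*1118921^1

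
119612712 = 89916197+29696515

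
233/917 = 233/917 = 0.25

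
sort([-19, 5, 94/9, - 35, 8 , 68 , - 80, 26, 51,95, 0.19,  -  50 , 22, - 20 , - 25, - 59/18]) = [ - 80, - 50, - 35,-25, - 20, - 19,-59/18,0.19 , 5,8, 94/9 , 22 , 26,51, 68,95 ] 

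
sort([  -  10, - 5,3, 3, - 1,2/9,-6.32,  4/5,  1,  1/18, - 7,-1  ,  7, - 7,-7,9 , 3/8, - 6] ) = [ - 10, - 7,  -  7,-7, - 6.32, - 6, - 5,-1, -1, 1/18,  2/9,  3/8, 4/5,1 , 3,3, 7, 9 ] 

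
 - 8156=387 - 8543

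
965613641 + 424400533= 1390014174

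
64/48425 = 64/48425 = 0.00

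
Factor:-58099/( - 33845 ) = 5^( - 1 )*7^( - 1 )*967^(- 1 )*58099^1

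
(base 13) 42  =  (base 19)2G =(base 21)2C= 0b110110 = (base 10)54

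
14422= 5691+8731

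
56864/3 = 18954  +  2/3=18954.67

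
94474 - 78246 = 16228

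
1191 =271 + 920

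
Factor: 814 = 2^1 *11^1 * 37^1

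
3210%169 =168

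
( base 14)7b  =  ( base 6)301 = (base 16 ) 6d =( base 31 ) 3G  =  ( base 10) 109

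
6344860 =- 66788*( - 95)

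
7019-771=6248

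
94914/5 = 18982 + 4/5 = 18982.80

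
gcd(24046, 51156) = 2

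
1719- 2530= - 811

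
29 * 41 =1189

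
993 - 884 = 109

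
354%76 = 50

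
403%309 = 94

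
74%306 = 74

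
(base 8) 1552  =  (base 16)36A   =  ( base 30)t4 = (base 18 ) 2ca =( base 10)874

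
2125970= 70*30371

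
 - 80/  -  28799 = 80/28799 = 0.00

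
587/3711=587/3711 = 0.16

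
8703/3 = 2901 = 2901.00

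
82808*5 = 414040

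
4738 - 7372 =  - 2634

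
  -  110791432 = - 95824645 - 14966787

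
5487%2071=1345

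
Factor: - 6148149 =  - 3^1*7^1*137^1*2137^1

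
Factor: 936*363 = 2^3*3^3*11^2*13^1 = 339768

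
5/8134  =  5/8134  =  0.00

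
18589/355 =52 + 129/355=   52.36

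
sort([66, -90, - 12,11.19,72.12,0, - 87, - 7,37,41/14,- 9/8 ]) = [ - 90, -87, - 12, - 7, - 9/8,0,41/14 , 11.19,37,66,  72.12]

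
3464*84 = 290976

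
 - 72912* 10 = -729120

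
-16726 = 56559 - 73285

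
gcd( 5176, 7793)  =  1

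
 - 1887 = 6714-8601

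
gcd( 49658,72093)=7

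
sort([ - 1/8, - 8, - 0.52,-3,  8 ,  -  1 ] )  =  [ - 8, -3, - 1, -0.52, - 1/8,8] 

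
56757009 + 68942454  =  125699463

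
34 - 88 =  - 54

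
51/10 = 5 + 1/10 = 5.10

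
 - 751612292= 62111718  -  813724010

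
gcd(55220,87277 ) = 1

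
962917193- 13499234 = 949417959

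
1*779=779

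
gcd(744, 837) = 93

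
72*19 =1368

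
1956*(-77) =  - 150612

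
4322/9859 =4322/9859 = 0.44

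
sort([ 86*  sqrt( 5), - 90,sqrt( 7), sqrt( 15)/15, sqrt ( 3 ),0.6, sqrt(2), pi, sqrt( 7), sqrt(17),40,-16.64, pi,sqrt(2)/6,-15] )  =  [-90 , - 16.64,-15, sqrt(2)/6,sqrt(15)/15 , 0.6,sqrt ( 2) , sqrt( 3),sqrt ( 7),sqrt(7), pi  ,  pi,sqrt(17), 40, 86*sqrt ( 5 ) ]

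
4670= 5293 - 623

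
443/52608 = 443/52608 = 0.01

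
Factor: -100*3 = - 300 =-2^2 * 3^1 * 5^2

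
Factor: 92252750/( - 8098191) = -2^1*3^( - 3)*5^3*463^1* 797^1*299933^( - 1 )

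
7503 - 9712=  - 2209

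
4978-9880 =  - 4902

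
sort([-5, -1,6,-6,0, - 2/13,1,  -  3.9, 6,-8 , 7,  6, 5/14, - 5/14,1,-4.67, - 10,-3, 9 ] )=[-10, - 8,-6, - 5,-4.67, - 3.9, - 3,-1,- 5/14, - 2/13,0,  5/14, 1, 1 , 6,6,  6,7, 9]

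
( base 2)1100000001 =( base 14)3cd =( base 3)1001111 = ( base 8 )1401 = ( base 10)769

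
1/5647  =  1/5647 = 0.00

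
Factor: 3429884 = 2^2*857471^1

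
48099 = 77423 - 29324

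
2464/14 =176=176.00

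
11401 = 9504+1897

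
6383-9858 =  - 3475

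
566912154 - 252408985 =314503169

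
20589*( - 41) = - 844149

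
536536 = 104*5159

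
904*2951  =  2667704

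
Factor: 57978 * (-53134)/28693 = -3080603052/28693 = - 2^2*3^2*7^( - 1)*31^1 * 857^1*3221^1*4099^( - 1 )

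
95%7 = 4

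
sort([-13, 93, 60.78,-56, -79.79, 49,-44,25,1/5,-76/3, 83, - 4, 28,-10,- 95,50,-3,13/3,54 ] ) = [  -  95, - 79.79 ,- 56,  -  44, - 76/3, - 13, -10, - 4, - 3,1/5,13/3, 25, 28,49, 50,54, 60.78, 83, 93] 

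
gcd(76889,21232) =1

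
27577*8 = 220616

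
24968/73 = 24968/73 = 342.03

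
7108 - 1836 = 5272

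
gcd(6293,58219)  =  7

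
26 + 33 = 59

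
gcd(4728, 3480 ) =24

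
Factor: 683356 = 2^2*29^1*43^1*137^1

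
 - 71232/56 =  - 1272 = - 1272.00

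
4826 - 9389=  - 4563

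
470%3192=470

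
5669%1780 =329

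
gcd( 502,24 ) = 2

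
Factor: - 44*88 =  -2^5*11^2 = - 3872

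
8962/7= 8962/7= 1280.29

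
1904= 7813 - 5909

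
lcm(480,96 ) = 480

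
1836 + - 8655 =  - 6819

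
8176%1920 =496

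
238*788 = 187544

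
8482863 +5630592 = 14113455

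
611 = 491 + 120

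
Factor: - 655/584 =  - 2^( - 3 ) * 5^1*73^(-1 ) * 131^1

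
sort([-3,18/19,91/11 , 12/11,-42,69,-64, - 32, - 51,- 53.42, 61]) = [ - 64, - 53.42, - 51,-42, - 32, - 3,18/19,12/11,  91/11, 61,69 ]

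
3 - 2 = 1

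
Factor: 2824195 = 5^1 * 11^1*51349^1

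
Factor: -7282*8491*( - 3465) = 214246015830 = 2^1 *3^2 * 5^1*7^2*11^2 * 331^1*1213^1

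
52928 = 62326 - 9398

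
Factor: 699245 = 5^1*107^1*1307^1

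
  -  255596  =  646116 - 901712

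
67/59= 67/59 = 1.14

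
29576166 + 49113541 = 78689707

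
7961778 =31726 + 7930052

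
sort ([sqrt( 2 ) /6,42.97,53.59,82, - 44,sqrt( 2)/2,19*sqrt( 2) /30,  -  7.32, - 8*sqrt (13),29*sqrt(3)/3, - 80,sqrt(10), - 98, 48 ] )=[ - 98, - 80, - 44, - 8*sqrt( 13),-7.32,sqrt (2 ) /6,sqrt(2)/2,19*sqrt( 2 ) /30, sqrt(10),29*sqrt( 3 )/3, 42.97,48,53.59, 82]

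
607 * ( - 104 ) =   -  63128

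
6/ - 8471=-6/8471  =  -  0.00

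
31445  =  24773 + 6672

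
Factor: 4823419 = 1103^1*4373^1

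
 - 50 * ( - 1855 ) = 92750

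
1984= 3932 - 1948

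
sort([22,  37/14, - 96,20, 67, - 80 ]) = [  -  96,  -  80, 37/14,20, 22, 67] 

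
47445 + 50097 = 97542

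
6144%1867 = 543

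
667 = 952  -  285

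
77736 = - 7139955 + 7217691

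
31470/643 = 31470/643 = 48.94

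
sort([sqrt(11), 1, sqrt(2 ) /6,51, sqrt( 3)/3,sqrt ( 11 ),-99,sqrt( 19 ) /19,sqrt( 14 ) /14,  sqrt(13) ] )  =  [-99,sqrt(19 ) /19,sqrt( 2 ) /6,  sqrt(14 ) /14, sqrt (3 ) /3,1, sqrt(11 ),sqrt(11),sqrt(13 ), 51]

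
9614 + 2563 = 12177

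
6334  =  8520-2186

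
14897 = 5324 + 9573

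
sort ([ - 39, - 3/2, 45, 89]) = [ - 39, - 3/2,45,89 ] 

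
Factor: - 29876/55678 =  - 22/41 = - 2^1 *11^1*41^ ( - 1)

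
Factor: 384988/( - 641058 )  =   - 218/363 =-2^1*3^ ( - 1) * 11^( - 2) * 109^1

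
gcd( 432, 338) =2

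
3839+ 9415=13254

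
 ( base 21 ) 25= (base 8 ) 57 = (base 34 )1d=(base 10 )47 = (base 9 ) 52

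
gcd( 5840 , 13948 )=4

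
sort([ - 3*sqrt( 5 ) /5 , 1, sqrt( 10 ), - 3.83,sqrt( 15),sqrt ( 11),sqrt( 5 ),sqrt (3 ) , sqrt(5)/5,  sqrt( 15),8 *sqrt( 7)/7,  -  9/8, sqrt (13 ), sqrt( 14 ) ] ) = [ - 3.83, - 3*sqrt( 5 ) /5, - 9/8,sqrt( 5 ) /5, 1,sqrt ( 3),sqrt ( 5 ),8* sqrt(7)/7,sqrt(10 ), sqrt(11),sqrt( 13),  sqrt (14), sqrt( 15),sqrt(15 ) ]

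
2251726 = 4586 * 491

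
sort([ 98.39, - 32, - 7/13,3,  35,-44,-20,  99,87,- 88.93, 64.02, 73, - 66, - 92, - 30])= [ - 92,-88.93, - 66,  -  44  , - 32,-30,-20,-7/13,3 , 35, 64.02, 73  ,  87,98.39, 99]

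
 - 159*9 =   -  1431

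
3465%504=441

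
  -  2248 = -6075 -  - 3827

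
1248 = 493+755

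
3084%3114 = 3084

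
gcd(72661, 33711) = 1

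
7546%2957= 1632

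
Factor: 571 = 571^1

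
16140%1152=12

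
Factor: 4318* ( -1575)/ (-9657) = 755650/1073 = 2^1*5^2*7^1 *17^1*29^( - 1)  *37^( - 1)*127^1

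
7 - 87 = -80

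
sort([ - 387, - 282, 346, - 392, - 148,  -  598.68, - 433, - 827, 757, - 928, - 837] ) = [ - 928,-837,  -  827, - 598.68, - 433, - 392, - 387, - 282, - 148, 346, 757]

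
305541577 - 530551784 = - 225010207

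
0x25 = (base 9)41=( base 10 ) 37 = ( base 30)17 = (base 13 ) 2B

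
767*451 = 345917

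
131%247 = 131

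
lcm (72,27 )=216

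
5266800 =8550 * 616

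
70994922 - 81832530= -10837608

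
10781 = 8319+2462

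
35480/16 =2217 + 1/2 = 2217.50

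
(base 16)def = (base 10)3567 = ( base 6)24303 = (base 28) 4fb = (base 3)11220010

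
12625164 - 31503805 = -18878641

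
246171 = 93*2647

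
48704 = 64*761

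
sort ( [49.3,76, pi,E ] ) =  [ E, pi,49.3, 76] 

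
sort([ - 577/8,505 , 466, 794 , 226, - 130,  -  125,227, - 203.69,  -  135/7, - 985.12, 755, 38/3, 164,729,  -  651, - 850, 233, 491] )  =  [ - 985.12, - 850, - 651, - 203.69 , - 130, - 125, - 577/8, - 135/7, 38/3 , 164, 226, 227,233, 466, 491, 505,  729 , 755,794]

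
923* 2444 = 2255812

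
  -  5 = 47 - 52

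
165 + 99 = 264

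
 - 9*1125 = -10125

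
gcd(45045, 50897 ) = 77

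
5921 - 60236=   -  54315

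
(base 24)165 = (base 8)1325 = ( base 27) QN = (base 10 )725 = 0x2d5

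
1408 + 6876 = 8284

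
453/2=453/2= 226.50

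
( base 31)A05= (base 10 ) 9615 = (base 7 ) 40014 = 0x258f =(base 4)2112033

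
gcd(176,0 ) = 176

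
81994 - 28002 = 53992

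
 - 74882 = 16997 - 91879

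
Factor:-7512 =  - 2^3 * 3^1*313^1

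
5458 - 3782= 1676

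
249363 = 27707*9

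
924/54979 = 924/54979 = 0.02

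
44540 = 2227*20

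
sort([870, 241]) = [241, 870 ] 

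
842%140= 2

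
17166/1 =17166 = 17166.00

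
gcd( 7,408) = 1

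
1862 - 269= 1593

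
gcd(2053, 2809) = 1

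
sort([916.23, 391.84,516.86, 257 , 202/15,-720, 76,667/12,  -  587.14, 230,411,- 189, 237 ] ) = [  -  720,-587.14, - 189, 202/15, 667/12,76,230, 237,257,391.84,411, 516.86,916.23]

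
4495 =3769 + 726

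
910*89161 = 81136510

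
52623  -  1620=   51003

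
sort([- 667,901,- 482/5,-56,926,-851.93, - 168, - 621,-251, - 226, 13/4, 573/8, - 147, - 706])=[ - 851.93, - 706, - 667, - 621, - 251, - 226 , - 168, - 147, - 482/5, - 56,13/4, 573/8  ,  901,  926] 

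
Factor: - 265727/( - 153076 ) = 2^( - 2)*17^1*29^1 *71^ ( - 1) = 493/284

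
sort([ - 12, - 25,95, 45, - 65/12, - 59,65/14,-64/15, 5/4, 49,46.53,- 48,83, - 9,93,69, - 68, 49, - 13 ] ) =[ - 68,-59, -48, - 25, - 13, - 12, - 9, - 65/12, - 64/15, 5/4, 65/14 , 45, 46.53,49, 49, 69, 83,93,95]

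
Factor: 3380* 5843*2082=2^3 *3^1*5^1*13^2*347^1*5843^1 = 41118125880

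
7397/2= 3698 + 1/2 = 3698.50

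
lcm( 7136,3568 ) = 7136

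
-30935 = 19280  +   - 50215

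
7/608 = 7/608= 0.01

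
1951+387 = 2338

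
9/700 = 9/700 = 0.01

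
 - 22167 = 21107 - 43274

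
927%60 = 27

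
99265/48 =2068+1/48 = 2068.02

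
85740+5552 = 91292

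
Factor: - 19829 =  - 79^1*251^1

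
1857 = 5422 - 3565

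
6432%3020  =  392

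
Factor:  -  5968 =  - 2^4*373^1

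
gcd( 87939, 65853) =27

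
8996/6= 4498/3 = 1499.33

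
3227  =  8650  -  5423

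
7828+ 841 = 8669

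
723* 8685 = 6279255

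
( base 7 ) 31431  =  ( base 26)BCG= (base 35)6BT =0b1111001010100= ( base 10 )7764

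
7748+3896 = 11644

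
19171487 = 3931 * 4877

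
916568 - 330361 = 586207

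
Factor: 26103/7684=231/68 = 2^(  -  2 )*3^1*7^1*11^1*17^ ( -1)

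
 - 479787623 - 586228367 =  - 1066015990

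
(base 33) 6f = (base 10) 213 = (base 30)73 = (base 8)325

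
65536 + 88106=153642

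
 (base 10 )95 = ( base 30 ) 35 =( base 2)1011111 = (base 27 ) 3e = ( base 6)235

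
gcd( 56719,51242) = 1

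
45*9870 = 444150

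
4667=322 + 4345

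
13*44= 572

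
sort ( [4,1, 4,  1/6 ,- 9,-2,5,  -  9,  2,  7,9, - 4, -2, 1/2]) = [ - 9, - 9, - 4 ,  -  2,-2,  1/6,  1/2, 1, 2,4,4,5 , 7 , 9 ]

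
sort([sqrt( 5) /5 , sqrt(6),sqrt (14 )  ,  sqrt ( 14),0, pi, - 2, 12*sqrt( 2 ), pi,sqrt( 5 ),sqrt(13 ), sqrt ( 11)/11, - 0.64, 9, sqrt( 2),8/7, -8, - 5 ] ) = [  -  8,- 5 , - 2, - 0.64, 0, sqrt(11)/11  ,  sqrt( 5)/5,8/7, sqrt(2),sqrt(5), sqrt( 6),pi,pi, sqrt( 13 ),sqrt(14), sqrt(14) , 9,12*sqrt(2)] 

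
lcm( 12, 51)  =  204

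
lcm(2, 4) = 4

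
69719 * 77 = 5368363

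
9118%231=109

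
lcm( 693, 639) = 49203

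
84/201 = 28/67 = 0.42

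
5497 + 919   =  6416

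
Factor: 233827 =11^1*29^1*733^1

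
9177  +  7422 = 16599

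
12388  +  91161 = 103549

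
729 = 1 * 729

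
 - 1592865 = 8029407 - 9622272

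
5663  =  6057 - 394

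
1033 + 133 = 1166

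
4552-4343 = 209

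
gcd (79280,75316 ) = 3964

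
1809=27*67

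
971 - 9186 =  - 8215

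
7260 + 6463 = 13723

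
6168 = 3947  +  2221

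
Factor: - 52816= - 2^4*3301^1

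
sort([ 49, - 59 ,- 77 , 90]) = [ - 77,-59,49, 90]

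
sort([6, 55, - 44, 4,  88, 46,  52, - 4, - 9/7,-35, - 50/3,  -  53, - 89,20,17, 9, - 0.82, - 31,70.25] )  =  [ - 89, - 53, -44, - 35, - 31, -50/3 , - 4, - 9/7, - 0.82 , 4, 6,9, 17 , 20,46, 52 , 55,70.25, 88]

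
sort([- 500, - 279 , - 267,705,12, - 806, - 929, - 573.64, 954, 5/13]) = [ - 929, - 806,-573.64 , - 500, - 279,-267, 5/13,12, 705,  954]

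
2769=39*71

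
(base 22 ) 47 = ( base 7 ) 164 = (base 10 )95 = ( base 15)65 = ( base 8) 137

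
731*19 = 13889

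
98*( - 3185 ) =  - 312130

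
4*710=2840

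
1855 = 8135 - 6280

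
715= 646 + 69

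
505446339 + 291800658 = 797246997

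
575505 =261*2205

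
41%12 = 5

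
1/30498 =1/30498 = 0.00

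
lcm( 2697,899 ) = 2697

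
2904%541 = 199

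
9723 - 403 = 9320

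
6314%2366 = 1582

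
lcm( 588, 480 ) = 23520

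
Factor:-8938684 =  - 2^2 * 2234671^1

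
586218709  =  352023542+234195167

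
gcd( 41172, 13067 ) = 73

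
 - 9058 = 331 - 9389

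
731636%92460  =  84416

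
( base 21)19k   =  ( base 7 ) 1616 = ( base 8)1212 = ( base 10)650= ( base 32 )ka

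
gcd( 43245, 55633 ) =1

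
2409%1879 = 530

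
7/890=7/890 = 0.01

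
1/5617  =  1/5617 = 0.00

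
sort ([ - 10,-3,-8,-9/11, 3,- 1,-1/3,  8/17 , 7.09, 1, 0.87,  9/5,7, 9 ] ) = [ - 10,- 8,-3, - 1, - 9/11, - 1/3, 8/17,0.87,1, 9/5, 3,7,7.09, 9 ]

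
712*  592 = 421504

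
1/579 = 1/579 = 0.00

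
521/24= 521/24 = 21.71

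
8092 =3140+4952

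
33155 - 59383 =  -26228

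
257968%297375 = 257968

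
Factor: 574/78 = 3^( - 1 )*7^1*13^(-1)*41^1 = 287/39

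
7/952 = 1/136 = 0.01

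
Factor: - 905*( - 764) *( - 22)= - 15211240 = - 2^3*5^1*11^1*181^1*191^1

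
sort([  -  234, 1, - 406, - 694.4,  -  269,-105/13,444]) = [ - 694.4, - 406,- 269, - 234, - 105/13, 1,444]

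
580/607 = 580/607=0.96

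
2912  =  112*26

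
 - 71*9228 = -655188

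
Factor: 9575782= 2^1*547^1*8753^1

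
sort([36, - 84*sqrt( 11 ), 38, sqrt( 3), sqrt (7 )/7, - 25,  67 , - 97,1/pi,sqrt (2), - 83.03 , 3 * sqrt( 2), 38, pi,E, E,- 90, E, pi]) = [-84*sqrt( 11 ), - 97, - 90, - 83.03, - 25, 1/pi , sqrt(7)/7, sqrt( 2), sqrt(3 ),E,E, E, pi , pi, 3*sqrt(2 ),36, 38, 38, 67] 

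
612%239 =134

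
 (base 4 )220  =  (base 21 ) 1j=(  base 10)40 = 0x28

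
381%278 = 103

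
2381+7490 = 9871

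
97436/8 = 12179 + 1/2   =  12179.50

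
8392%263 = 239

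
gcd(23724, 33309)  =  9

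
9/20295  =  1/2255 = 0.00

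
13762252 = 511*26932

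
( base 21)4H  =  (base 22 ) 4d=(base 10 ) 101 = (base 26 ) 3n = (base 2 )1100101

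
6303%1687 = 1242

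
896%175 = 21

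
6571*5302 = 34839442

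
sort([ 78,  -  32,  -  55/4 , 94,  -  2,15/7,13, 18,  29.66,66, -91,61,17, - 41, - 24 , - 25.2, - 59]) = [ -91,-59, - 41, - 32,-25.2, -24, - 55/4,-2, 15/7, 13 , 17,18,29.66, 61 , 66,  78, 94 ]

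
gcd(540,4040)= 20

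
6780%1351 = 25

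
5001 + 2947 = 7948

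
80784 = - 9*(-8976 ) 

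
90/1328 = 45/664 = 0.07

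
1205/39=1205/39 = 30.90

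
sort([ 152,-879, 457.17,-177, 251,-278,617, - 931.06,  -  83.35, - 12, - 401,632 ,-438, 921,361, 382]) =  [ - 931.06, - 879, - 438, - 401,-278, - 177, - 83.35,-12,  152,251, 361,382, 457.17, 617, 632, 921]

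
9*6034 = 54306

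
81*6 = 486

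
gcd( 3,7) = 1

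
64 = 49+15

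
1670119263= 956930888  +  713188375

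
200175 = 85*2355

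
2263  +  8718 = 10981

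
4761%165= 141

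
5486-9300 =  -  3814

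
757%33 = 31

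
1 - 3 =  - 2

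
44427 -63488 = -19061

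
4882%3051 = 1831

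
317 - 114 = 203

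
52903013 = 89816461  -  36913448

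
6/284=3/142 = 0.02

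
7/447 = 7/447 = 0.02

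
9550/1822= 4775/911 = 5.24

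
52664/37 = 52664/37= 1423.35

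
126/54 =2 + 1/3 = 2.33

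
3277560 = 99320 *33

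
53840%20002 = 13836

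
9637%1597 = 55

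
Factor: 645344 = 2^5 * 7^1*43^1*67^1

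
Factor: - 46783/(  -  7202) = 2^( - 1)*11^1 * 13^(-1 ) * 277^( - 1 ) * 4253^1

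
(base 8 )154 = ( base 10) 108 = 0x6c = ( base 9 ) 130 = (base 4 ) 1230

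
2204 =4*551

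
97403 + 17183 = 114586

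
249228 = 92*2709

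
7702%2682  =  2338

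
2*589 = 1178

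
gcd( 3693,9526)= 1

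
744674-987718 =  - 243044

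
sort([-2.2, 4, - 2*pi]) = [ - 2*pi,-2.2, 4]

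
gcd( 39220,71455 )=5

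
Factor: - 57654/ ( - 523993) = 2^1*3^2  *31^ ( - 1 )*3203^1*16903^( - 1)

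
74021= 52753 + 21268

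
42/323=42/323=0.13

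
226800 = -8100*( - 28)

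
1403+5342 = 6745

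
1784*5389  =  9613976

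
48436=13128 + 35308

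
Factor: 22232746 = 2^1 * 11116373^1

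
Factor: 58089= 3^1*17^2*67^1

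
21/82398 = 7/27466 = 0.00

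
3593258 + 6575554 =10168812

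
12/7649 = 12/7649 =0.00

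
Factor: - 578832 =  - 2^4*3^1*31^1 * 389^1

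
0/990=0 = 0.00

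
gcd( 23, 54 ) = 1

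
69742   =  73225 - 3483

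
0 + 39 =39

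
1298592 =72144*18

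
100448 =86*1168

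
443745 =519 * 855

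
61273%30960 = 30313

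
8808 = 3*2936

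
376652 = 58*6494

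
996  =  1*996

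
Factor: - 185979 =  - 3^1*47^1*1319^1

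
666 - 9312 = -8646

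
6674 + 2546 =9220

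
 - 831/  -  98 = 8 + 47/98 =8.48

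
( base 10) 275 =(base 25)B0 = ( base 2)100010011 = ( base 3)101012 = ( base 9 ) 335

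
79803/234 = 8867/26 = 341.04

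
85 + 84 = 169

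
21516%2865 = 1461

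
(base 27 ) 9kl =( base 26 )ado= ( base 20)hg2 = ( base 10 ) 7122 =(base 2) 1101111010010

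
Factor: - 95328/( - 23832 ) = 4 = 2^2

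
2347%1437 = 910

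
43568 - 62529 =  - 18961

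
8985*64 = 575040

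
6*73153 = 438918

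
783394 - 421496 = 361898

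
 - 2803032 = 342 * ( - 8196)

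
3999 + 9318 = 13317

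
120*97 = 11640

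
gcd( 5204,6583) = 1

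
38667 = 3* 12889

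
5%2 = 1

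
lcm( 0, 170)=0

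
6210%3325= 2885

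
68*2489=169252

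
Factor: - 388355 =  - 5^1*11^1*23^1*307^1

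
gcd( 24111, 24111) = 24111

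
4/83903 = 4/83903 = 0.00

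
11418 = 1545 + 9873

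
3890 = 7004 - 3114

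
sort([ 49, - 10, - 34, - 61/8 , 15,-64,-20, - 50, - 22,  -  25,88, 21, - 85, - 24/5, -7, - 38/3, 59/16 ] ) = [ - 85,-64, - 50, - 34 , - 25, - 22 , - 20, - 38/3, - 10,-61/8, - 7, - 24/5, 59/16,15,21,49,88 ] 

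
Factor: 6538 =2^1 * 7^1*467^1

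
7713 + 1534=9247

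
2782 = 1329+1453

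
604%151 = 0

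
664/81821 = 664/81821 =0.01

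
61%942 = 61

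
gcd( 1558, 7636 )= 2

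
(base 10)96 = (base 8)140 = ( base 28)3c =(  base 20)4G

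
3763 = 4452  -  689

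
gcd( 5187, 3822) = 273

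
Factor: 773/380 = 2^(-2 ) * 5^( - 1)* 19^(  -  1)*773^1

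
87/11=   87/11 = 7.91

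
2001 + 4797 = 6798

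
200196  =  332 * 603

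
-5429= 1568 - 6997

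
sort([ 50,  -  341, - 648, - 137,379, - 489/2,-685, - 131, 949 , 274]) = [ - 685, - 648, - 341, - 489/2, - 137, - 131, 50,274, 379,949 ] 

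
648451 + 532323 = 1180774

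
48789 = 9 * 5421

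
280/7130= 28/713 = 0.04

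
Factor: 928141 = 928141^1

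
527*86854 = 45772058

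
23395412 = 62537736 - 39142324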